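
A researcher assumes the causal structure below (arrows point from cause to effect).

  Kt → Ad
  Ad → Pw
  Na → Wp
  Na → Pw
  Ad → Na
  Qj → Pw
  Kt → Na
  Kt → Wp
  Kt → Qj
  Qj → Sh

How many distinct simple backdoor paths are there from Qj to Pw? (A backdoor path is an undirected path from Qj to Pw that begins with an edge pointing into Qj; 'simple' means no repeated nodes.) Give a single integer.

A backdoor path from Qj to Pw is any simple undirected path whose first edge points into Qj (i.e. leaves Qj via a parent).
Parents of Qj: {Kt}.
Enumerating:
  P1: Qj <- Kt -> Ad -> Na -> Pw
  P2: Qj <- Kt -> Ad -> Pw
  P3: Qj <- Kt -> Na <- Ad -> Pw
  P4: Qj <- Kt -> Na -> Pw
  P5: Qj <- Kt -> Wp <- Na <- Ad -> Pw
  P6: Qj <- Kt -> Wp <- Na -> Pw
That exhausts the simple backdoor paths. Count: 6.

6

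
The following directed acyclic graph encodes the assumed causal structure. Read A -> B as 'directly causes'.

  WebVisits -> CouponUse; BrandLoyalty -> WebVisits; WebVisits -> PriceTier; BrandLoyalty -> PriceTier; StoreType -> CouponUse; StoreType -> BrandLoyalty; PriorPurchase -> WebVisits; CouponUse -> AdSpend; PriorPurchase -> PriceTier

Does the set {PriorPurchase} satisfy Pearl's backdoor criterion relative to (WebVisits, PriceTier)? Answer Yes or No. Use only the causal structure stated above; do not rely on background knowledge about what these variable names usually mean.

No

Backdoor paths from WebVisits to PriceTier (paths whose first edge points into WebVisits):
  P1: WebVisits <- PriorPurchase -> PriceTier
  P2: WebVisits <- BrandLoyalty -> PriceTier
Condition 1 (no descendant of WebVisits in the set): holds — descendants of WebVisits are {AdSpend, CouponUse, PriceTier}; none are in {PriorPurchase}.
Condition 2 (every backdoor path blocked by {PriorPurchase}):
  P1: blocked at fork node PriorPurchase ∈ conditioning set.
  P2: open — no interior node is in the conditioning set.
{PriorPurchase} does not satisfy the backdoor criterion.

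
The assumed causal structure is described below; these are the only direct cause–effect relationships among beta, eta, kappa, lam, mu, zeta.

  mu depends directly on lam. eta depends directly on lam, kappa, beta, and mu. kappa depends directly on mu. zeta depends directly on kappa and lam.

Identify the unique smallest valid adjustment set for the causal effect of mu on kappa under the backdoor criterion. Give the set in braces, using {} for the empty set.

{}

Variables eligible for adjustment (non-descendants of mu, excluding mu and kappa): {beta, lam}.
Backdoor paths from mu to kappa:
  P1: mu <- lam -> eta <- kappa
  P2: mu <- lam -> zeta <- kappa
Each backdoor path contains an unconditioned collider, so every path is already blocked with the empty conditioning set:
  P1: blocked at collider eta (neither it nor any descendant is in the conditioning set).
  P2: blocked at collider zeta (neither it nor any descendant is in the conditioning set).
The empty set is therefore the unique smallest valid set.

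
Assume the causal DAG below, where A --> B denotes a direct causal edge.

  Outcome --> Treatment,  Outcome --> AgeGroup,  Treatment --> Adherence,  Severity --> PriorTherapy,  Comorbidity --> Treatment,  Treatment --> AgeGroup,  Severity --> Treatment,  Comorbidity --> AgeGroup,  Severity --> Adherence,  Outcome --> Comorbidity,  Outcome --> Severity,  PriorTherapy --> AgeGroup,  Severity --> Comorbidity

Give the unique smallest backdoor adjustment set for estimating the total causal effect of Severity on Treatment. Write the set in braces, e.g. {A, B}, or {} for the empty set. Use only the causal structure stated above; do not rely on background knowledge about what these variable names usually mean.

Variables eligible for adjustment (non-descendants of Severity, excluding Severity and Treatment): {Outcome}.
Backdoor paths from Severity to Treatment:
  P1: Severity <- Outcome -> Comorbidity -> Treatment
  P2: Severity <- Outcome -> Comorbidity -> AgeGroup <- Treatment
  P3: Severity <- Outcome -> Treatment
  P4: Severity <- Outcome -> AgeGroup <- Comorbidity -> Treatment
  P5: Severity <- Outcome -> AgeGroup <- Treatment
The empty set is not sufficient: P1 (Severity <- Outcome -> Comorbidity -> Treatment) has no collider blocking it and no conditioned non-collider, so it is open.
Try {Outcome}:
  P1: blocked at fork node Outcome ∈ conditioning set.
  P2: blocked at fork node Outcome ∈ conditioning set.
  P3: blocked at fork node Outcome ∈ conditioning set.
  P4: blocked at fork node Outcome ∈ conditioning set.
  P5: blocked at fork node Outcome ∈ conditioning set.
{Outcome} contains no descendant of Severity and blocks every backdoor path.
{Outcome} is the unique smallest valid adjustment set.

{Outcome}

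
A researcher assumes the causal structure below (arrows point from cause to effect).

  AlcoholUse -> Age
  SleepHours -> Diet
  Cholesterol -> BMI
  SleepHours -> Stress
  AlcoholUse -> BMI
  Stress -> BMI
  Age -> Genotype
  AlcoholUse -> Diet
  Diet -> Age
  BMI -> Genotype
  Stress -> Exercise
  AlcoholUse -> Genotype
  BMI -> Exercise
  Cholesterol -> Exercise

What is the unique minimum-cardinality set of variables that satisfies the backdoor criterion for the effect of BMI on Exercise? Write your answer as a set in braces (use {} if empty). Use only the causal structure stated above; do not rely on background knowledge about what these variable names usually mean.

Variables eligible for adjustment (non-descendants of BMI, excluding BMI and Exercise): {Age, AlcoholUse, Cholesterol, Diet, SleepHours, Stress}.
Backdoor paths from BMI to Exercise:
  P1: BMI <- Stress -> Exercise
  P2: BMI <- AlcoholUse -> Diet <- SleepHours -> Stress -> Exercise
  P3: BMI <- AlcoholUse -> Age <- Diet <- SleepHours -> Stress -> Exercise
  P4: BMI <- AlcoholUse -> Genotype <- Age <- Diet <- SleepHours -> Stress -> Exercise
  P5: BMI <- Cholesterol -> Exercise
The empty set is not sufficient: P1 (BMI <- Stress -> Exercise) has no collider blocking it and no conditioned non-collider, so it is open.
Try {Cholesterol, Stress}:
  P1: blocked at fork node Stress ∈ conditioning set.
  P2: blocked at collider Diet (neither it nor any descendant is in the conditioning set).
  P3: blocked at collider Age (neither it nor any descendant is in the conditioning set).
  P4: blocked at collider Genotype (neither it nor any descendant is in the conditioning set).
  P5: blocked at fork node Cholesterol ∈ conditioning set.
{Cholesterol, Stress} contains no descendant of BMI and blocks every backdoor path.
Every element of {Cholesterol, Stress} is needed (dropping Cholesterol leaves P5 open; dropping Stress leaves P1 open), so no proper subset is valid.
Among all size-2 subsets of the eligible variables, only {Cholesterol, Stress} blocks every backdoor path, so it is the unique smallest valid adjustment set.

{Cholesterol, Stress}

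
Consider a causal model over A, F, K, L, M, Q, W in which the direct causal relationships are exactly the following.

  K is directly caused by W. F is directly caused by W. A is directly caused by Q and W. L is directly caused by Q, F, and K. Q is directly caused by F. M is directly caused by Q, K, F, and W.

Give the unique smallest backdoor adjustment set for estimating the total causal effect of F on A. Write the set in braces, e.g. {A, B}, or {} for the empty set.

{W}

Variables eligible for adjustment (non-descendants of F, excluding F and A): {K, W}.
Backdoor paths from F to A:
  P1: F <- W -> K -> L <- Q -> A
  P2: F <- W -> K -> M <- Q -> A
  P3: F <- W -> M <- Q -> A
  P4: F <- W -> M <- K -> L <- Q -> A
  P5: F <- W -> A
The empty set is not sufficient: P5 (F <- W -> A) has no collider blocking it and no conditioned non-collider, so it is open.
Try {W}:
  P1: blocked at fork node W ∈ conditioning set.
  P2: blocked at fork node W ∈ conditioning set.
  P3: blocked at fork node W ∈ conditioning set.
  P4: blocked at fork node W ∈ conditioning set.
  P5: blocked at fork node W ∈ conditioning set.
{W} contains no descendant of F and blocks every backdoor path.
No other singleton works — e.g. {K} leaves P5 open — so {W} is the unique smallest valid adjustment set.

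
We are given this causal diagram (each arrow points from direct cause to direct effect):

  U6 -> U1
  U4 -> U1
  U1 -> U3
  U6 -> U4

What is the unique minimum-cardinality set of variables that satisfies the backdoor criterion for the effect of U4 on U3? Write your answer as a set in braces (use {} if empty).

{U6}

Variables eligible for adjustment (non-descendants of U4, excluding U4 and U3): {U6}.
Backdoor paths from U4 to U3:
  P1: U4 <- U6 -> U1 -> U3
The empty set is not sufficient: P1 (U4 <- U6 -> U1 -> U3) has no collider blocking it and no conditioned non-collider, so it is open.
Try {U6}:
  P1: blocked at fork node U6 ∈ conditioning set.
{U6} contains no descendant of U4 and blocks every backdoor path.
{U6} is the unique smallest valid adjustment set.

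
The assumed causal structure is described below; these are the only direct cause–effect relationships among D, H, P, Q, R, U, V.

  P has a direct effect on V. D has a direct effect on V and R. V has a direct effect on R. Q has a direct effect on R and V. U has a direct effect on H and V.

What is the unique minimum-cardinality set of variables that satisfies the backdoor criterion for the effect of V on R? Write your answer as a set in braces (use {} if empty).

{D, Q}

Variables eligible for adjustment (non-descendants of V, excluding V and R): {D, H, P, Q, U}.
Backdoor paths from V to R:
  P1: V <- Q -> R
  P2: V <- D -> R
The empty set is not sufficient: P1 (V <- Q -> R) has no collider blocking it and no conditioned non-collider, so it is open.
Try {D, Q}:
  P1: blocked at fork node Q ∈ conditioning set.
  P2: blocked at fork node D ∈ conditioning set.
{D, Q} contains no descendant of V and blocks every backdoor path.
Every element of {D, Q} is needed (dropping D leaves P2 open; dropping Q leaves P1 open), so no proper subset is valid.
Among all size-2 subsets of the eligible variables, only {D, Q} blocks every backdoor path, so it is the unique smallest valid adjustment set.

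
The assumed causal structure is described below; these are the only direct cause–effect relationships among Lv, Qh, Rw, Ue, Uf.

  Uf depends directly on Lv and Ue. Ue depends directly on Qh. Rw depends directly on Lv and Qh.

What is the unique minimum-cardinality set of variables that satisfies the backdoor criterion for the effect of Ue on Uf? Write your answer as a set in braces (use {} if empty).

{}

Variables eligible for adjustment (non-descendants of Ue, excluding Ue and Uf): {Lv, Qh, Rw}.
Backdoor paths from Ue to Uf:
  P1: Ue <- Qh -> Rw <- Lv -> Uf
Each backdoor path contains an unconditioned collider, so every path is already blocked with the empty conditioning set:
  P1: blocked at collider Rw (neither it nor any descendant is in the conditioning set).
The empty set is therefore the unique smallest valid set.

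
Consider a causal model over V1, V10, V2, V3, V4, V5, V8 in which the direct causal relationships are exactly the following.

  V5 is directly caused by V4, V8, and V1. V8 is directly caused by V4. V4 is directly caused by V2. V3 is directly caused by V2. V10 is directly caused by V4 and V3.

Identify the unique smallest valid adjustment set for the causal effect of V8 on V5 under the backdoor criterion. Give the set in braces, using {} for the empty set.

{V4}

Variables eligible for adjustment (non-descendants of V8, excluding V8 and V5): {V1, V10, V2, V3, V4}.
Backdoor paths from V8 to V5:
  P1: V8 <- V4 -> V5
The empty set is not sufficient: P1 (V8 <- V4 -> V5) has no collider blocking it and no conditioned non-collider, so it is open.
Try {V4}:
  P1: blocked at fork node V4 ∈ conditioning set.
{V4} contains no descendant of V8 and blocks every backdoor path.
No other singleton works — e.g. {V2} leaves P1 open — so {V4} is the unique smallest valid adjustment set.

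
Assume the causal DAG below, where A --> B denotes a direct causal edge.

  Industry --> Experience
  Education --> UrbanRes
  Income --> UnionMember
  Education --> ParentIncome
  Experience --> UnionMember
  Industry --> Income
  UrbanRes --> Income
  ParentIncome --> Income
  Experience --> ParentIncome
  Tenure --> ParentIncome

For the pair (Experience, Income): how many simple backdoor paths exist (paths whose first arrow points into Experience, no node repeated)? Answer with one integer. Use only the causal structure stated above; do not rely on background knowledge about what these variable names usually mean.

A backdoor path from Experience to Income is any simple undirected path whose first edge points into Experience (i.e. leaves Experience via a parent).
Parents of Experience: {Industry}.
Enumerating:
  P1: Experience <- Industry -> Income
That exhausts the simple backdoor paths. Count: 1.

1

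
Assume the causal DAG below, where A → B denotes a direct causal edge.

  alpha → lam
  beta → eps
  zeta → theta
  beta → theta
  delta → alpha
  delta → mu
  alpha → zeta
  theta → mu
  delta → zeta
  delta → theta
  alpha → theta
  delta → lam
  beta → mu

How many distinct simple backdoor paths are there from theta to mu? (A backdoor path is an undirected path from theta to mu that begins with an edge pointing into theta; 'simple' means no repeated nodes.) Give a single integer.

8

A backdoor path from theta to mu is any simple undirected path whose first edge points into theta (i.e. leaves theta via a parent).
Parents of theta: {alpha, beta, delta, zeta}.
Enumerating:
  P1: theta <- beta -> mu
  P2: theta <- delta -> mu
  P3: theta <- alpha <- delta -> mu
  P4: theta <- alpha -> lam <- delta -> mu
  P5: theta <- alpha -> zeta <- delta -> mu
  P6: theta <- zeta <- delta -> mu
  P7: theta <- zeta <- alpha <- delta -> mu
  P8: theta <- zeta <- alpha -> lam <- delta -> mu
That exhausts the simple backdoor paths. Count: 8.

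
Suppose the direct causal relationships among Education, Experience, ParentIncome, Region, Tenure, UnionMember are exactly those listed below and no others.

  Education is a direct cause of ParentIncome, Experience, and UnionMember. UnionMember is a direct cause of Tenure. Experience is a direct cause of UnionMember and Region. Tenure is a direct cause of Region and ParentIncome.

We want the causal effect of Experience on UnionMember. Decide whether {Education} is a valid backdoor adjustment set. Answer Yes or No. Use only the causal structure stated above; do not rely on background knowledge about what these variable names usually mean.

Backdoor paths from Experience to UnionMember (paths whose first edge points into Experience):
  P1: Experience <- Education -> UnionMember
  P2: Experience <- Education -> ParentIncome <- Tenure <- UnionMember
Condition 1 (no descendant of Experience in the set): holds — descendants of Experience are {ParentIncome, Region, Tenure, UnionMember}; none are in {Education}.
Condition 2 (every backdoor path blocked by {Education}):
  P1: blocked at fork node Education ∈ conditioning set.
  P2: blocked at fork node Education ∈ conditioning set.
{Education} satisfies the backdoor criterion.

Yes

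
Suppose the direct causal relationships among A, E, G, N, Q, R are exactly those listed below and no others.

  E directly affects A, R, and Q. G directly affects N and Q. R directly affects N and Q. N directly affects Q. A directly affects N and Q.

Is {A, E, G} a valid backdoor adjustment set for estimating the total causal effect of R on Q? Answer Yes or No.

Yes

Backdoor paths from R to Q (paths whose first edge points into R):
  P1: R <- E -> A -> N <- G -> Q
  P2: R <- E -> A -> N -> Q
  P3: R <- E -> A -> Q
  P4: R <- E -> Q
Condition 1 (no descendant of R in the set): holds — descendants of R are {N, Q}; none are in {A, E, G}.
Condition 2 (every backdoor path blocked by {A, E, G}):
  P1: blocked at fork node E ∈ conditioning set.
  P2: blocked at fork node E ∈ conditioning set.
  P3: blocked at fork node E ∈ conditioning set.
  P4: blocked at fork node E ∈ conditioning set.
{A, E, G} satisfies the backdoor criterion.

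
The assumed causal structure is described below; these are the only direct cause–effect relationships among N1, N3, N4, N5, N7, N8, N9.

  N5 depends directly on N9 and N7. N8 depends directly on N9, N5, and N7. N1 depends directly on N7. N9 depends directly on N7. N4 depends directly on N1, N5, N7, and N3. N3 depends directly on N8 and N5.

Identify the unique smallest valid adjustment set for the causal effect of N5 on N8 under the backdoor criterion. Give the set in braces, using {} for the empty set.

{N7, N9}

Variables eligible for adjustment (non-descendants of N5, excluding N5 and N8): {N1, N7, N9}.
Backdoor paths from N5 to N8:
  P1: N5 <- N7 -> N9 -> N8
  P2: N5 <- N7 -> N1 -> N4 <- N3 <- N8
  P3: N5 <- N7 -> N8
  P4: N5 <- N7 -> N4 <- N3 <- N8
  P5: N5 <- N9 <- N7 -> N1 -> N4 <- N3 <- N8
  P6: N5 <- N9 <- N7 -> N8
  P7: N5 <- N9 <- N7 -> N4 <- N3 <- N8
  P8: N5 <- N9 -> N8
The empty set is not sufficient: P1 (N5 <- N7 -> N9 -> N8) has no collider blocking it and no conditioned non-collider, so it is open.
Try {N7, N9}:
  P1: blocked at fork node N7 ∈ conditioning set.
  P2: blocked at fork node N7 ∈ conditioning set.
  P3: blocked at fork node N7 ∈ conditioning set.
  P4: blocked at fork node N7 ∈ conditioning set.
  P5: blocked at chain node N9 ∈ conditioning set.
  P6: blocked at chain node N9 ∈ conditioning set.
  P7: blocked at chain node N9 ∈ conditioning set.
  P8: blocked at fork node N9 ∈ conditioning set.
{N7, N9} contains no descendant of N5 and blocks every backdoor path.
Every element of {N7, N9} is needed (dropping N7 leaves P3 open; dropping N9 leaves P8 open), so no proper subset is valid.
Among all size-2 subsets of the eligible variables, only {N7, N9} blocks every backdoor path, so it is the unique smallest valid adjustment set.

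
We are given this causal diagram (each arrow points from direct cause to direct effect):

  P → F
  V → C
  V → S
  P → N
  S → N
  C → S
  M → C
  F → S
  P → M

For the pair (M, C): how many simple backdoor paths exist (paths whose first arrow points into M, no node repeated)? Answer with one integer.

4

A backdoor path from M to C is any simple undirected path whose first edge points into M (i.e. leaves M via a parent).
Parents of M: {P}.
Enumerating:
  P1: M <- P -> F -> S <- V -> C
  P2: M <- P -> F -> S <- C
  P3: M <- P -> N <- S <- V -> C
  P4: M <- P -> N <- S <- C
That exhausts the simple backdoor paths. Count: 4.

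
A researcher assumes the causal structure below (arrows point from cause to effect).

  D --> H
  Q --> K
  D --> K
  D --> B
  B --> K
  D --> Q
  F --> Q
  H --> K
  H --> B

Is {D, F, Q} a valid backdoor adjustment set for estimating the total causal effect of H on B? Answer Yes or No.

Backdoor paths from H to B (paths whose first edge points into H):
  P1: H <- D -> Q -> K <- B
  P2: H <- D -> B
  P3: H <- D -> K <- B
Condition 1 (no descendant of H in the set): holds — descendants of H are {B, K}; none are in {D, F, Q}.
Condition 2 (every backdoor path blocked by {D, F, Q}):
  P1: blocked at fork node D ∈ conditioning set.
  P2: blocked at fork node D ∈ conditioning set.
  P3: blocked at fork node D ∈ conditioning set.
{D, F, Q} satisfies the backdoor criterion.

Yes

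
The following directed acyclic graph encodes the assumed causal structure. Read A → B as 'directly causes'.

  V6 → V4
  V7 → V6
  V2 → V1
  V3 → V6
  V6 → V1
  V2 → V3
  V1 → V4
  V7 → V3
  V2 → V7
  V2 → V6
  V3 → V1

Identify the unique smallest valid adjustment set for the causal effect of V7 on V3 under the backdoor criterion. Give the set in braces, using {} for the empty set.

Variables eligible for adjustment (non-descendants of V7, excluding V7 and V3): {V2}.
Backdoor paths from V7 to V3:
  P1: V7 <- V2 -> V3
  P2: V7 <- V2 -> V6 <- V3
  P3: V7 <- V2 -> V6 -> V1 <- V3
  P4: V7 <- V2 -> V6 -> V4 <- V1 <- V3
  P5: V7 <- V2 -> V1 <- V3
  P6: V7 <- V2 -> V1 <- V6 <- V3
  P7: V7 <- V2 -> V1 -> V4 <- V6 <- V3
The empty set is not sufficient: P1 (V7 <- V2 -> V3) has no collider blocking it and no conditioned non-collider, so it is open.
Try {V2}:
  P1: blocked at fork node V2 ∈ conditioning set.
  P2: blocked at fork node V2 ∈ conditioning set.
  P3: blocked at fork node V2 ∈ conditioning set.
  P4: blocked at fork node V2 ∈ conditioning set.
  P5: blocked at fork node V2 ∈ conditioning set.
  P6: blocked at fork node V2 ∈ conditioning set.
  P7: blocked at fork node V2 ∈ conditioning set.
{V2} contains no descendant of V7 and blocks every backdoor path.
{V2} is the unique smallest valid adjustment set.

{V2}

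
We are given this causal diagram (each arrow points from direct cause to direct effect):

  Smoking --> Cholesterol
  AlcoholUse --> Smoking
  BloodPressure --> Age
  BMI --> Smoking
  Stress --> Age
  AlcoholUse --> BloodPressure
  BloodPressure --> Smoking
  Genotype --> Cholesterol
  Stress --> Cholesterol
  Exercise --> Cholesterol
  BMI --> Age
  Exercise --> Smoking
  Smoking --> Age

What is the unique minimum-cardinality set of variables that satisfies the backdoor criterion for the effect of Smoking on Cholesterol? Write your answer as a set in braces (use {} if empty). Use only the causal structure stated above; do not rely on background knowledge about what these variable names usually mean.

Variables eligible for adjustment (non-descendants of Smoking, excluding Smoking and Cholesterol): {AlcoholUse, BMI, BloodPressure, Exercise, Genotype, Stress}.
Backdoor paths from Smoking to Cholesterol:
  P1: Smoking <- Exercise -> Cholesterol
  P2: Smoking <- AlcoholUse -> BloodPressure -> Age <- Stress -> Cholesterol
  P3: Smoking <- BMI -> Age <- Stress -> Cholesterol
  P4: Smoking <- BloodPressure -> Age <- Stress -> Cholesterol
The empty set is not sufficient: P1 (Smoking <- Exercise -> Cholesterol) has no collider blocking it and no conditioned non-collider, so it is open.
Try {Exercise}:
  P1: blocked at fork node Exercise ∈ conditioning set.
  P2: blocked at collider Age (neither it nor any descendant is in the conditioning set).
  P3: blocked at collider Age (neither it nor any descendant is in the conditioning set).
  P4: blocked at collider Age (neither it nor any descendant is in the conditioning set).
{Exercise} contains no descendant of Smoking and blocks every backdoor path.
No other singleton works — e.g. {Stress} leaves P1 open — so {Exercise} is the unique smallest valid adjustment set.

{Exercise}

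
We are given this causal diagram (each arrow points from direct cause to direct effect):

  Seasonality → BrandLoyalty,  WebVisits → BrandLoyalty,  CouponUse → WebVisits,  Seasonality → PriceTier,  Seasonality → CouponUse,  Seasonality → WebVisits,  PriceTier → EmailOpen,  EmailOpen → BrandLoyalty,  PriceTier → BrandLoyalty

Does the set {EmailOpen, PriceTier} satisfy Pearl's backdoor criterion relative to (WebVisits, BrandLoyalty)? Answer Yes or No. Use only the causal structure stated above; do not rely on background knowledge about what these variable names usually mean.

Backdoor paths from WebVisits to BrandLoyalty (paths whose first edge points into WebVisits):
  P1: WebVisits <- Seasonality -> PriceTier -> EmailOpen -> BrandLoyalty
  P2: WebVisits <- Seasonality -> PriceTier -> BrandLoyalty
  P3: WebVisits <- Seasonality -> BrandLoyalty
  P4: WebVisits <- CouponUse <- Seasonality -> PriceTier -> EmailOpen -> BrandLoyalty
  P5: WebVisits <- CouponUse <- Seasonality -> PriceTier -> BrandLoyalty
  P6: WebVisits <- CouponUse <- Seasonality -> BrandLoyalty
Condition 1 (no descendant of WebVisits in the set): holds — descendants of WebVisits are {BrandLoyalty}; none are in {EmailOpen, PriceTier}.
Condition 2 (every backdoor path blocked by {EmailOpen, PriceTier}):
  P1: blocked at chain node PriceTier ∈ conditioning set.
  P2: blocked at chain node PriceTier ∈ conditioning set.
  P3: open — no interior node is in the conditioning set.
  P4: blocked at chain node PriceTier ∈ conditioning set.
  P5: blocked at chain node PriceTier ∈ conditioning set.
  P6: open — no interior node is in the conditioning set.
{EmailOpen, PriceTier} does not satisfy the backdoor criterion.

No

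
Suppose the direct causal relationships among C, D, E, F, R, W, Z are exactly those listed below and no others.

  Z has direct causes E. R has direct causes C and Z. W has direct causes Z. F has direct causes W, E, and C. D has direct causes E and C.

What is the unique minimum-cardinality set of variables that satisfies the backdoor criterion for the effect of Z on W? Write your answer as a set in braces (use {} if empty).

{}

Variables eligible for adjustment (non-descendants of Z, excluding Z and W): {C, D, E}.
Backdoor paths from Z to W:
  P1: Z <- E -> F <- W
  P2: Z <- E -> D <- C -> F <- W
Each backdoor path contains an unconditioned collider, so every path is already blocked with the empty conditioning set:
  P1: blocked at collider F (neither it nor any descendant is in the conditioning set).
  P2: blocked at collider D (neither it nor any descendant is in the conditioning set).
The empty set is therefore the unique smallest valid set.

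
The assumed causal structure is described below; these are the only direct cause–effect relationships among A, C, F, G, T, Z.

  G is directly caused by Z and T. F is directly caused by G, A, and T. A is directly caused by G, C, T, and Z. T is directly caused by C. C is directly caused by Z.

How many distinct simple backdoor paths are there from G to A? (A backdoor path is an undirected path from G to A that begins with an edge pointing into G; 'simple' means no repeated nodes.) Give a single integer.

8

A backdoor path from G to A is any simple undirected path whose first edge points into G (i.e. leaves G via a parent).
Parents of G: {T, Z}.
Enumerating:
  P1: G <- Z -> C -> T -> A
  P2: G <- Z -> C -> T -> F <- A
  P3: G <- Z -> C -> A
  P4: G <- Z -> A
  P5: G <- T <- C <- Z -> A
  P6: G <- T <- C -> A
  P7: G <- T -> A
  P8: G <- T -> F <- A
That exhausts the simple backdoor paths. Count: 8.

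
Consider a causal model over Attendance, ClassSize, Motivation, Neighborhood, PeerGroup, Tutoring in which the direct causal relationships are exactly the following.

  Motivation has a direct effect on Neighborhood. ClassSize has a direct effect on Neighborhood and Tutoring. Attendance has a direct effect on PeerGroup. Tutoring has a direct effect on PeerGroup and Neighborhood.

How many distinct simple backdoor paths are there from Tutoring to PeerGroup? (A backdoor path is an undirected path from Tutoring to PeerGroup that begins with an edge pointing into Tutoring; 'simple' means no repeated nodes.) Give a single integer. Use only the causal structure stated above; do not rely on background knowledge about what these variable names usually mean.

0

A backdoor path from Tutoring to PeerGroup is any simple undirected path whose first edge points into Tutoring (i.e. leaves Tutoring via a parent).
Parents of Tutoring: {ClassSize}.
No simple path from any parent of Tutoring reaches PeerGroup without revisiting Tutoring, so there are no backdoor paths.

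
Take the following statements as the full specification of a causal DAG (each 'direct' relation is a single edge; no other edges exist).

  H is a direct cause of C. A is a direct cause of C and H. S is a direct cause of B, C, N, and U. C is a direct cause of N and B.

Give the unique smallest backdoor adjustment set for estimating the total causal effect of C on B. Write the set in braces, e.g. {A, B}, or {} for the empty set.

Variables eligible for adjustment (non-descendants of C, excluding C and B): {A, H, S, U}.
Backdoor paths from C to B:
  P1: C <- S -> B
The empty set is not sufficient: P1 (C <- S -> B) has no collider blocking it and no conditioned non-collider, so it is open.
Try {S}:
  P1: blocked at fork node S ∈ conditioning set.
{S} contains no descendant of C and blocks every backdoor path.
No other singleton works — e.g. {A} leaves P1 open — so {S} is the unique smallest valid adjustment set.

{S}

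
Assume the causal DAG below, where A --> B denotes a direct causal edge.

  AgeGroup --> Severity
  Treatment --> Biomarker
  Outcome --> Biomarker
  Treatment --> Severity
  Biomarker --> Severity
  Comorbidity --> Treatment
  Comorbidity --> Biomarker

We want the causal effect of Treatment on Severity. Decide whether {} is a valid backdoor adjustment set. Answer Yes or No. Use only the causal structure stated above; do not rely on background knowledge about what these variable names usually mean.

Backdoor paths from Treatment to Severity (paths whose first edge points into Treatment):
  P1: Treatment <- Comorbidity -> Biomarker -> Severity
Condition 1 (no descendant of Treatment in the set): holds — descendants of Treatment are {Biomarker, Severity}; none are in {}.
Condition 2 (every backdoor path blocked by {}):
  P1: open — no interior node is in the conditioning set.
{} does not satisfy the backdoor criterion.

No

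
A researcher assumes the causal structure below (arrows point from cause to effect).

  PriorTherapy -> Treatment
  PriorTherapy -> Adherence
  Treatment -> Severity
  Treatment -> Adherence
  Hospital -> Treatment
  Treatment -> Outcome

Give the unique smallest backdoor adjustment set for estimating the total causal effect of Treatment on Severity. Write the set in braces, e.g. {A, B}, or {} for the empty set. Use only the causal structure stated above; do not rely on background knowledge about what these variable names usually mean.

{}

Variables eligible for adjustment (non-descendants of Treatment, excluding Treatment and Severity): {Hospital, PriorTherapy}.
Backdoor paths from Treatment to Severity:
  (none)
With no backdoor paths the empty set already satisfies the criterion, and it is trivially minimal.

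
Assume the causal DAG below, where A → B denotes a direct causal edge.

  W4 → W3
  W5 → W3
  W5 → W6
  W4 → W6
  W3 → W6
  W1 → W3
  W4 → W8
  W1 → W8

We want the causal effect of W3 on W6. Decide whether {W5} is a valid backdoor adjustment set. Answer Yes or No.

No

Backdoor paths from W3 to W6 (paths whose first edge points into W3):
  P1: W3 <- W4 -> W6
  P2: W3 <- W1 -> W8 <- W4 -> W6
  P3: W3 <- W5 -> W6
Condition 1 (no descendant of W3 in the set): holds — descendants of W3 are {W6}; none are in {W5}.
Condition 2 (every backdoor path blocked by {W5}):
  P1: open — no interior node is in the conditioning set.
  P2: blocked at collider W8 (neither it nor any descendant is in the conditioning set).
  P3: blocked at fork node W5 ∈ conditioning set.
{W5} does not satisfy the backdoor criterion.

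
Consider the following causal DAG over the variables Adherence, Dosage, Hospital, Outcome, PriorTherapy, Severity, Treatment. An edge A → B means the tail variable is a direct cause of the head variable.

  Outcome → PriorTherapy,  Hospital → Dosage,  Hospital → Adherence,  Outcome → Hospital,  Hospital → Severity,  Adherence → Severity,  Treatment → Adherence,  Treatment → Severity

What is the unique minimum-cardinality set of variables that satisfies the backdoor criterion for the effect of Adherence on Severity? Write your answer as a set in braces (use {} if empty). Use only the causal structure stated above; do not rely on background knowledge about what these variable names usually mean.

{Hospital, Treatment}

Variables eligible for adjustment (non-descendants of Adherence, excluding Adherence and Severity): {Dosage, Hospital, Outcome, PriorTherapy, Treatment}.
Backdoor paths from Adherence to Severity:
  P1: Adherence <- Treatment -> Severity
  P2: Adherence <- Hospital -> Severity
The empty set is not sufficient: P1 (Adherence <- Treatment -> Severity) has no collider blocking it and no conditioned non-collider, so it is open.
Try {Hospital, Treatment}:
  P1: blocked at fork node Treatment ∈ conditioning set.
  P2: blocked at fork node Hospital ∈ conditioning set.
{Hospital, Treatment} contains no descendant of Adherence and blocks every backdoor path.
Every element of {Hospital, Treatment} is needed (dropping Hospital leaves P2 open; dropping Treatment leaves P1 open), so no proper subset is valid.
Among all size-2 subsets of the eligible variables, only {Hospital, Treatment} blocks every backdoor path, so it is the unique smallest valid adjustment set.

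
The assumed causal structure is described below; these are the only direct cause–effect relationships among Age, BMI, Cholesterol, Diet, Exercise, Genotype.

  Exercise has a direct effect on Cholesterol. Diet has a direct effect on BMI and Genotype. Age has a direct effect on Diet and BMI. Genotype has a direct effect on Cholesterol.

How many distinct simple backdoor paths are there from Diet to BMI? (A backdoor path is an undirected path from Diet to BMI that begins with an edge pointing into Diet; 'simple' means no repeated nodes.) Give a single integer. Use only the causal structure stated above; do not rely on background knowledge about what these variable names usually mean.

A backdoor path from Diet to BMI is any simple undirected path whose first edge points into Diet (i.e. leaves Diet via a parent).
Parents of Diet: {Age}.
Enumerating:
  P1: Diet <- Age -> BMI
That exhausts the simple backdoor paths. Count: 1.

1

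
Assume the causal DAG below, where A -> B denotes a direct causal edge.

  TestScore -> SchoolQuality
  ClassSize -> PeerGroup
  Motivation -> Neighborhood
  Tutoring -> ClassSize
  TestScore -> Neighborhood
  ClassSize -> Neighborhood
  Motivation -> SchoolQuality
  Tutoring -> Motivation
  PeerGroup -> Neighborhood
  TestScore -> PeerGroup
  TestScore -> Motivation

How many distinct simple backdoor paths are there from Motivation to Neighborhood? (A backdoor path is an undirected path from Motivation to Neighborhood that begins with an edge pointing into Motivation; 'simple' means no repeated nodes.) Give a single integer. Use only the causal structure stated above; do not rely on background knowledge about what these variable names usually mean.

A backdoor path from Motivation to Neighborhood is any simple undirected path whose first edge points into Motivation (i.e. leaves Motivation via a parent).
Parents of Motivation: {TestScore, Tutoring}.
Enumerating:
  P1: Motivation <- Tutoring -> ClassSize -> PeerGroup <- TestScore -> Neighborhood
  P2: Motivation <- Tutoring -> ClassSize -> PeerGroup -> Neighborhood
  P3: Motivation <- Tutoring -> ClassSize -> Neighborhood
  P4: Motivation <- TestScore -> PeerGroup <- ClassSize -> Neighborhood
  P5: Motivation <- TestScore -> PeerGroup -> Neighborhood
  P6: Motivation <- TestScore -> Neighborhood
That exhausts the simple backdoor paths. Count: 6.

6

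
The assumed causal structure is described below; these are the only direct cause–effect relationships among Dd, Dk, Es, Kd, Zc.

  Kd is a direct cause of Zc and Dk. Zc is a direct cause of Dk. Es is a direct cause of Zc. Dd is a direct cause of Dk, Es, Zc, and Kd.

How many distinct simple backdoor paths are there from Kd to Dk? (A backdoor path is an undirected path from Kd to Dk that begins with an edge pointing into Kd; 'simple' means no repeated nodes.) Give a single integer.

A backdoor path from Kd to Dk is any simple undirected path whose first edge points into Kd (i.e. leaves Kd via a parent).
Parents of Kd: {Dd}.
Enumerating:
  P1: Kd <- Dd -> Es -> Zc -> Dk
  P2: Kd <- Dd -> Zc -> Dk
  P3: Kd <- Dd -> Dk
That exhausts the simple backdoor paths. Count: 3.

3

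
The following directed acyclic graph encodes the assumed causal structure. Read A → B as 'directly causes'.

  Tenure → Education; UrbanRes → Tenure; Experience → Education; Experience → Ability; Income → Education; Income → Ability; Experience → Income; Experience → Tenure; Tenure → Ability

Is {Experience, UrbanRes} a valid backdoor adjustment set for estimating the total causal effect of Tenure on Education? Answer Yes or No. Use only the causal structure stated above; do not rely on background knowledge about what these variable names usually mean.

Backdoor paths from Tenure to Education (paths whose first edge points into Tenure):
  P1: Tenure <- Experience -> Income -> Education
  P2: Tenure <- Experience -> Ability <- Income -> Education
  P3: Tenure <- Experience -> Education
Condition 1 (no descendant of Tenure in the set): holds — descendants of Tenure are {Ability, Education}; none are in {Experience, UrbanRes}.
Condition 2 (every backdoor path blocked by {Experience, UrbanRes}):
  P1: blocked at fork node Experience ∈ conditioning set.
  P2: blocked at fork node Experience ∈ conditioning set.
  P3: blocked at fork node Experience ∈ conditioning set.
{Experience, UrbanRes} satisfies the backdoor criterion.

Yes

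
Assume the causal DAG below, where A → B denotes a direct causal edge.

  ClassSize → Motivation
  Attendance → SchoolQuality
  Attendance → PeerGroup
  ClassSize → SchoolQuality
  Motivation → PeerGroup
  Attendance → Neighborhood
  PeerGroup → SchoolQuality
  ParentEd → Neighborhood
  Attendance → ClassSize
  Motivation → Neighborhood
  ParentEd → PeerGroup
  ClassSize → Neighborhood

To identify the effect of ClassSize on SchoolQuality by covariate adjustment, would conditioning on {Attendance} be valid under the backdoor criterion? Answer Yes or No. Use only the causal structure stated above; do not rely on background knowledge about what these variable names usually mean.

Yes

Backdoor paths from ClassSize to SchoolQuality (paths whose first edge points into ClassSize):
  P1: ClassSize <- Attendance -> Neighborhood <- ParentEd -> PeerGroup -> SchoolQuality
  P2: ClassSize <- Attendance -> Neighborhood <- Motivation -> PeerGroup -> SchoolQuality
  P3: ClassSize <- Attendance -> PeerGroup -> SchoolQuality
  P4: ClassSize <- Attendance -> SchoolQuality
Condition 1 (no descendant of ClassSize in the set): holds — descendants of ClassSize are {Motivation, Neighborhood, PeerGroup, SchoolQuality}; none are in {Attendance}.
Condition 2 (every backdoor path blocked by {Attendance}):
  P1: blocked at fork node Attendance ∈ conditioning set.
  P2: blocked at fork node Attendance ∈ conditioning set.
  P3: blocked at fork node Attendance ∈ conditioning set.
  P4: blocked at fork node Attendance ∈ conditioning set.
{Attendance} satisfies the backdoor criterion.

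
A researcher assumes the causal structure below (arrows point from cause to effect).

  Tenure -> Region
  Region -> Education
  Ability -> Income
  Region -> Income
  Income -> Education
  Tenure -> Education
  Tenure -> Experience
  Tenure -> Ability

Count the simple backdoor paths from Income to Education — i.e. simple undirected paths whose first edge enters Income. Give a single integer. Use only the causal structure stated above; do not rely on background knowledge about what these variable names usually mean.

A backdoor path from Income to Education is any simple undirected path whose first edge points into Income (i.e. leaves Income via a parent).
Parents of Income: {Ability, Region}.
Enumerating:
  P1: Income <- Region <- Tenure -> Education
  P2: Income <- Region -> Education
  P3: Income <- Ability <- Tenure -> Region -> Education
  P4: Income <- Ability <- Tenure -> Education
That exhausts the simple backdoor paths. Count: 4.

4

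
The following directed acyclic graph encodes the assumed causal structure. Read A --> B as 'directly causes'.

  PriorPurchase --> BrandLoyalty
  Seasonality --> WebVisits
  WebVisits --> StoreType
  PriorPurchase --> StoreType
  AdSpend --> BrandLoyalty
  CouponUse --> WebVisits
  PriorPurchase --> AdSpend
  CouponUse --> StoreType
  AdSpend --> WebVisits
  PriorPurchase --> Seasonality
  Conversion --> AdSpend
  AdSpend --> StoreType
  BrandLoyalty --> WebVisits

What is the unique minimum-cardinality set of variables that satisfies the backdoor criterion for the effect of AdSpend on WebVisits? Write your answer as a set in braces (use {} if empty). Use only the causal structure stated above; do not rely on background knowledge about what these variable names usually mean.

Variables eligible for adjustment (non-descendants of AdSpend, excluding AdSpend and WebVisits): {Conversion, CouponUse, PriorPurchase, Seasonality}.
Backdoor paths from AdSpend to WebVisits:
  P1: AdSpend <- PriorPurchase -> Seasonality -> WebVisits
  P2: AdSpend <- PriorPurchase -> BrandLoyalty -> WebVisits
  P3: AdSpend <- PriorPurchase -> StoreType <- CouponUse -> WebVisits
  P4: AdSpend <- PriorPurchase -> StoreType <- WebVisits
The empty set is not sufficient: P1 (AdSpend <- PriorPurchase -> Seasonality -> WebVisits) has no collider blocking it and no conditioned non-collider, so it is open.
Try {PriorPurchase}:
  P1: blocked at fork node PriorPurchase ∈ conditioning set.
  P2: blocked at fork node PriorPurchase ∈ conditioning set.
  P3: blocked at fork node PriorPurchase ∈ conditioning set.
  P4: blocked at fork node PriorPurchase ∈ conditioning set.
{PriorPurchase} contains no descendant of AdSpend and blocks every backdoor path.
No other singleton works — e.g. {CouponUse} leaves P1 open — so {PriorPurchase} is the unique smallest valid adjustment set.

{PriorPurchase}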